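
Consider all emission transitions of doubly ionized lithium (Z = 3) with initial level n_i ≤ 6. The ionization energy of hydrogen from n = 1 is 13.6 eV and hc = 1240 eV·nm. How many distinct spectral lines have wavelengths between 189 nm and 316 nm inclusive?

Enumerate all n_i → n_f pairs with 1 ≤ n_f < n_i ≤ 6 and compute λ = 1240 / [13.6·9·(1/n_f² − 1/n_i²)].
Lines falling in [189, 316] nm: 4→3 (208.4 nm), 6→4 (291.8 nm).

2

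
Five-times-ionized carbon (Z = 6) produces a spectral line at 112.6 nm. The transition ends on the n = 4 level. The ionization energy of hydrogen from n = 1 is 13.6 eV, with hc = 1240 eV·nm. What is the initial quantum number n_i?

The photon energy is ΔE = hc/λ = 1240 / 112.6 = 11.01 eV.
With Z = 6, ΔE = 489.6 × (1/n_f² − 1/n_i²), so 1/n_f² − 1/n_i² = 0.02249.
With n_f = 4: 1/n_i² = 1/16 − 0.02249 = 0.04001, so n_i ≈ 5.00.

n_i = 5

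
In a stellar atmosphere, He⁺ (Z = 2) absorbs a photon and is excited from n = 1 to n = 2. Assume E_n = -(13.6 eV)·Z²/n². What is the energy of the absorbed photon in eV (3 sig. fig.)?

The Bohr energies scale as Z², so for Z = 2: E_n = −54.40/n² eV.
E_2 = −54.40/4 = −13.60 eV and E_1 = −54.40/1 = −54.40 eV.
The photon energy is |E_2 − E_1| = 40.8 eV.

40.8 eV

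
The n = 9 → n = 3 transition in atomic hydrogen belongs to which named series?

The series is set by the lower level: n_f = 3 is the Paschen series.

Paschen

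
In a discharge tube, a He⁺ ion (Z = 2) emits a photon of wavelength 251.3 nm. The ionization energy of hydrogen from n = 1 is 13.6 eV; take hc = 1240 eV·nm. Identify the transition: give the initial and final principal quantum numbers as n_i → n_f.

The photon energy is ΔE = hc/λ = 1240 / 251.3 = 4.934 eV.
With Z = 2, ΔE = 54.40 × (1/n_f² − 1/n_i²), so 1/n_f² − 1/n_i² = 0.09070.
Trying n_f = 3 gives 1/n_i² = 0.02041, i.e. n_i ≈ 7; this pair matches.

n_i = 7, n_f = 3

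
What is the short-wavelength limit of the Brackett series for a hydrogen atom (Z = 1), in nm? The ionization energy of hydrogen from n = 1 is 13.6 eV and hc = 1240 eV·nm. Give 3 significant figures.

1460 nm

The Brackett series has lower level n_f = 4; the series limit corresponds to n_i → ∞.
ΔE_max = 13.6 × 1 / 4² = 0.8500 eV.
λ_min = 1240 / 0.8500 = 1460 nm.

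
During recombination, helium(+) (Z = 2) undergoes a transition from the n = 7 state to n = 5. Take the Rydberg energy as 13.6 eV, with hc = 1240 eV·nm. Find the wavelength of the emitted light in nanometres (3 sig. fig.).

For Z = 2 the level energies scale as Z², so the effective Rydberg energy is 13.6 × 4 = 54.40 eV.
ΔE = 54.40 × (1/5² − 1/7²) = 54.40 × 0.01959 = 1.066 eV.
λ = hc/ΔE = 1240 / 1.066 = 1160 nm.

1160 nm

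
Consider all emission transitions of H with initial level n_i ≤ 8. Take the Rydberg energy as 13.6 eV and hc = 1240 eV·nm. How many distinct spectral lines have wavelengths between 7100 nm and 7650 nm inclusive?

Enumerate all n_i → n_f pairs with 1 ≤ n_f < n_i ≤ 8 and compute λ = 1240 / [13.6·1·(1/n_f² − 1/n_i²)].
Lines falling in [7100, 7650] nm: 6→5 (7460 nm), 8→6 (7503 nm).

2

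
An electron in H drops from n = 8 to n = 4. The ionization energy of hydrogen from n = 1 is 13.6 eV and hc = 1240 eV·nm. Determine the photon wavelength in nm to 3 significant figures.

1950 nm

ΔE = 13.60 × (1/4² − 1/8²) = 13.60 × 0.04688 = 0.6375 eV.
λ = hc/ΔE = 1240 / 0.6375 = 1950 nm.
This line belongs to the Brackett series.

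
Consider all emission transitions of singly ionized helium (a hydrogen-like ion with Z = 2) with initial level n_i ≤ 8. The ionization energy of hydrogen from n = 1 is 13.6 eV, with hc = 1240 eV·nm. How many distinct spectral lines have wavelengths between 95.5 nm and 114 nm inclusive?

4

Enumerate all n_i → n_f pairs with 1 ≤ n_f < n_i ≤ 8 and compute λ = 1240 / [13.6·4·(1/n_f² − 1/n_i²)].
Lines falling in [95.5, 114] nm: 8→2 (97.25 nm), 7→2 (99.28 nm), 6→2 (102.6 nm), 5→2 (108.5 nm).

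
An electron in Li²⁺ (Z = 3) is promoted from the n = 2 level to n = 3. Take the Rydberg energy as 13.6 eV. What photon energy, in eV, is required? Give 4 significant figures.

17.00 eV

The Bohr energies scale as Z², so for Z = 3: E_n = −122.4/n² eV.
E_3 = −122.4/9 = −13.60 eV and E_2 = −122.4/4 = −30.60 eV.
The photon energy is |E_3 − E_2| = 17.00 eV.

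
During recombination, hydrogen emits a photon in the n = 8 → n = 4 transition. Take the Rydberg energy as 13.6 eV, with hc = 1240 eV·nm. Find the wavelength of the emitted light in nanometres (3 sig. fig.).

1950 nm

ΔE = 13.60 × (1/4² − 1/8²) = 13.60 × 0.04688 = 0.6375 eV.
λ = hc/ΔE = 1240 / 0.6375 = 1950 nm.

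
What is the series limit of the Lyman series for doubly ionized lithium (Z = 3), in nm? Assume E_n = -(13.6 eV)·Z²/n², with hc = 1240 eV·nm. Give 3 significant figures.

The Lyman series has lower level n_f = 1; the series limit corresponds to n_i → ∞.
ΔE_max = 13.6 × 9 / 1² = 122.4 eV.
λ_min = 1240 / 122.4 = 10.1 nm.

10.1 nm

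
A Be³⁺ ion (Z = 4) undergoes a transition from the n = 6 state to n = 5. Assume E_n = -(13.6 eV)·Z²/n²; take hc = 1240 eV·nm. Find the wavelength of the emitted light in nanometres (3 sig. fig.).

466 nm

For Z = 4 the level energies scale as Z², so the effective Rydberg energy is 13.6 × 16 = 217.6 eV.
ΔE = 217.6 × (1/5² − 1/6²) = 217.6 × 0.01222 = 2.660 eV.
λ = hc/ΔE = 1240 / 2.660 = 466 nm.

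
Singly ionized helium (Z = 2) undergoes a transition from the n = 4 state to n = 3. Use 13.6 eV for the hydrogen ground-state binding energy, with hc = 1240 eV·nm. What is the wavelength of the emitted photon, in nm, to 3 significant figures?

469 nm

For Z = 2 the level energies scale as Z², so the effective Rydberg energy is 13.6 × 4 = 54.40 eV.
ΔE = 54.40 × (1/3² − 1/4²) = 54.40 × 0.04861 = 2.644 eV.
λ = hc/ΔE = 1240 / 2.644 = 469 nm.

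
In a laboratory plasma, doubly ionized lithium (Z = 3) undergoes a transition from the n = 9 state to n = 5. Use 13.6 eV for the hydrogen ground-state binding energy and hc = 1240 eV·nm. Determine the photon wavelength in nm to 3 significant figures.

366 nm

For Z = 3 the level energies scale as Z², so the effective Rydberg energy is 13.6 × 9 = 122.4 eV.
ΔE = 122.4 × (1/5² − 1/9²) = 122.4 × 0.02765 = 3.385 eV.
λ = hc/ΔE = 1240 / 3.385 = 366 nm.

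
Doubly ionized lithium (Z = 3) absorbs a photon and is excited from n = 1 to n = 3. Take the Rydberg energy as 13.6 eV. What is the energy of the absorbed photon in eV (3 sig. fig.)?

The Bohr energies scale as Z², so for Z = 3: E_n = −122.4/n² eV.
E_3 = −122.4/9 = −13.60 eV and E_1 = −122.4/1 = −122.4 eV.
The photon energy is |E_3 − E_1| = 109 eV.

109 eV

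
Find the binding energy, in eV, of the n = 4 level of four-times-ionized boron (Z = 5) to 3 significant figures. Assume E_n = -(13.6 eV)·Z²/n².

21.3 eV

E_n = −13.6 Z²/n² = −340.0/n² eV for Z = 5.
E_4 = −340.0/16 = −21.3 eV, so ionization (to E = 0) requires 21.3 eV.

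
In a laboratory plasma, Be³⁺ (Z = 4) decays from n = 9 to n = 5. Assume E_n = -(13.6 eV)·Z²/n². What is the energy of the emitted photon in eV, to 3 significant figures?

6.02 eV

The Bohr energies scale as Z², so for Z = 4: E_n = −217.6/n² eV.
E_9 = −217.6/81 = −2.686 eV and E_5 = −217.6/25 = −8.704 eV.
The photon energy is |E_9 − E_5| = 6.02 eV.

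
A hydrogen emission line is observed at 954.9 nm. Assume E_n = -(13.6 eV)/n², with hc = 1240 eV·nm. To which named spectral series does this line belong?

ΔE = 1240/954.9 = 1.299 eV.
This matches 13.6 × (1/3² − 1/8²), so n_f = 3: the Paschen series.

Paschen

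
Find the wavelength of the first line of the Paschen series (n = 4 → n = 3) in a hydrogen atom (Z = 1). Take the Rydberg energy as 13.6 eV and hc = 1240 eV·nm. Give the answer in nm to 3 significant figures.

The Paschen series terminates on n_f = 3; the first line has n_i = 3+1 = 4.
ΔE = 13.60 × (1/3² − 1/4²) = 0.6611 eV.
λ = 1240 / 0.6611 = 1880 nm.

1880 nm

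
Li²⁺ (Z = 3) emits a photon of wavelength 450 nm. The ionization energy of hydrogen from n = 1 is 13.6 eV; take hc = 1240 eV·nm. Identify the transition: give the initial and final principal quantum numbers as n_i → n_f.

The photon energy is ΔE = hc/λ = 1240 / 450 = 2.756 eV.
With Z = 3, ΔE = 122.4 × (1/n_f² − 1/n_i²), so 1/n_f² − 1/n_i² = 0.02251.
Trying n_f = 4 gives 1/n_i² = 0.03999, i.e. n_i ≈ 5; this pair matches.

n_i = 5, n_f = 4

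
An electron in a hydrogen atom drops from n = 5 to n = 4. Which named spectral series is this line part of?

The series is set by the lower level: n_f = 4 is the Brackett series.

Brackett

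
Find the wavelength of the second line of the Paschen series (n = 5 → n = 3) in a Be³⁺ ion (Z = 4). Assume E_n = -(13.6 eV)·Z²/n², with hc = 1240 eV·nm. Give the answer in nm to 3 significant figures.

The Paschen series terminates on n_f = 3; the second line has n_i = 3+2 = 5.
ΔE = 217.6 × (1/3² − 1/5²) = 15.47 eV.
λ = 1240 / 15.47 = 80.1 nm.

80.1 nm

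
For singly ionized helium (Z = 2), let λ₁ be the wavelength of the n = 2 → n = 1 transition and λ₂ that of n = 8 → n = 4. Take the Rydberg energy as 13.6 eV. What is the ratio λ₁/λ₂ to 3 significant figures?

λ ∝ 1/ΔE ∝ 1/(1/n_f² − 1/n_i²), and the Z² and hc factors cancel in the ratio.
λ₁/λ₂ = (1/4² − 1/8²)/(1/1² − 1/2²) = 0.04688/0.7500 = 0.0625.

0.0625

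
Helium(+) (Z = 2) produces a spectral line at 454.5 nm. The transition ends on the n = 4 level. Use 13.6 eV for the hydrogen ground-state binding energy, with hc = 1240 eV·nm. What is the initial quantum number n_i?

The photon energy is ΔE = hc/λ = 1240 / 454.5 = 2.728 eV.
With Z = 2, ΔE = 54.40 × (1/n_f² − 1/n_i²), so 1/n_f² − 1/n_i² = 0.05015.
With n_f = 4: 1/n_i² = 1/16 − 0.05015 = 0.01235, so n_i ≈ 9.00.

n_i = 9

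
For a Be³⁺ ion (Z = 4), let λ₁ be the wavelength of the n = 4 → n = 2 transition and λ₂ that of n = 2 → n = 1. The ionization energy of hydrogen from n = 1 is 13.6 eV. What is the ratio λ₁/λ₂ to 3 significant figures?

λ ∝ 1/ΔE ∝ 1/(1/n_f² − 1/n_i²), and the Z² and hc factors cancel in the ratio.
λ₁/λ₂ = (1/1² − 1/2²)/(1/2² − 1/4²) = 0.7500/0.1875 = 4.00.

4.00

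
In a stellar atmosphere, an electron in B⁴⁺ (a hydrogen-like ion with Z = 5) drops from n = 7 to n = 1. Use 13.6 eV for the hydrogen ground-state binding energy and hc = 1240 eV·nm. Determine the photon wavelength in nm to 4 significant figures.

3.723 nm

For Z = 5 the level energies scale as Z², so the effective Rydberg energy is 13.6 × 25 = 340.0 eV.
ΔE = 340.0 × (1/1² − 1/7²) = 340.0 × 0.9796 = 333.1 eV.
λ = hc/ΔE = 1240 / 333.1 = 3.723 nm.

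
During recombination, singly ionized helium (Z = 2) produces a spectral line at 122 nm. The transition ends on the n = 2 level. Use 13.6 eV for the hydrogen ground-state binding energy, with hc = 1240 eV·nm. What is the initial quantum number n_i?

n_i = 4

The photon energy is ΔE = hc/λ = 1240 / 122 = 10.16 eV.
With Z = 2, ΔE = 54.40 × (1/n_f² − 1/n_i²), so 1/n_f² − 1/n_i² = 0.1868.
With n_f = 2: 1/n_i² = 1/4 − 0.1868 = 0.06316, so n_i ≈ 3.98.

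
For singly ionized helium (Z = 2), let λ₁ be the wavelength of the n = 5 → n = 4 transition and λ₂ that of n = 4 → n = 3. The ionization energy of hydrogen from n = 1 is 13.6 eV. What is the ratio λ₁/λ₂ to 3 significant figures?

2.16

λ ∝ 1/ΔE ∝ 1/(1/n_f² − 1/n_i²), and the Z² and hc factors cancel in the ratio.
λ₁/λ₂ = (1/3² − 1/4²)/(1/4² − 1/5²) = 0.04861/0.02250 = 2.16.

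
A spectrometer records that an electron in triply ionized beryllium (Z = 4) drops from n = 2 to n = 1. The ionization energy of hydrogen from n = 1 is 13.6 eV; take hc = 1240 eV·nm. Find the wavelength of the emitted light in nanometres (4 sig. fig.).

For Z = 4 the level energies scale as Z², so the effective Rydberg energy is 13.6 × 16 = 217.6 eV.
ΔE = 217.6 × (1/1² − 1/2²) = 217.6 × 0.7500 = 163.2 eV.
λ = hc/ΔE = 1240 / 163.2 = 7.598 nm.

7.598 nm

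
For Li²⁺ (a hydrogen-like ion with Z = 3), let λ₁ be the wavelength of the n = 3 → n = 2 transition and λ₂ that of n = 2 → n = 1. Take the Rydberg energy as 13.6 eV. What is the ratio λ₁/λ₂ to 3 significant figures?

λ ∝ 1/ΔE ∝ 1/(1/n_f² − 1/n_i²), and the Z² and hc factors cancel in the ratio.
λ₁/λ₂ = (1/1² − 1/2²)/(1/2² − 1/3²) = 0.7500/0.1389 = 5.40.

5.40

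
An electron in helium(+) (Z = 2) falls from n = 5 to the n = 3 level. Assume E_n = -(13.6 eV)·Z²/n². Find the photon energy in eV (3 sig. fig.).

The Bohr energies scale as Z², so for Z = 2: E_n = −54.40/n² eV.
E_5 = −54.40/25 = −2.176 eV and E_3 = −54.40/9 = −6.044 eV.
The photon energy is |E_5 − E_3| = 3.87 eV.

3.87 eV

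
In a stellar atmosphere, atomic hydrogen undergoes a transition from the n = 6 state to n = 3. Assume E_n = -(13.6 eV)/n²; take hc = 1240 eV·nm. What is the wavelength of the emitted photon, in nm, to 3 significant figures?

1090 nm

ΔE = 13.60 × (1/3² − 1/6²) = 13.60 × 0.08333 = 1.133 eV.
λ = hc/ΔE = 1240 / 1.133 = 1090 nm.
This line belongs to the Paschen series.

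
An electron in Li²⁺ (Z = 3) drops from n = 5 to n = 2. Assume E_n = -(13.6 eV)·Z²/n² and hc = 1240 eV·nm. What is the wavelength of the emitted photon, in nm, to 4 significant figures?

For Z = 3 the level energies scale as Z², so the effective Rydberg energy is 13.6 × 9 = 122.4 eV.
ΔE = 122.4 × (1/2² − 1/5²) = 122.4 × 0.2100 = 25.70 eV.
λ = hc/ΔE = 1240 / 25.70 = 48.24 nm.

48.24 nm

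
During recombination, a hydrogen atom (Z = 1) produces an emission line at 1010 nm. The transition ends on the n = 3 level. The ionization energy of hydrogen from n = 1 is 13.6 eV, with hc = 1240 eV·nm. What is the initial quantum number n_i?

The photon energy is ΔE = hc/λ = 1240 / 1010 = 1.228 eV.
With Z = 1, ΔE = 13.60 × (1/n_f² − 1/n_i²), so 1/n_f² − 1/n_i² = 0.09027.
With n_f = 3: 1/n_i² = 1/9 − 0.09027 = 0.02084, so n_i ≈ 6.93.

n_i = 7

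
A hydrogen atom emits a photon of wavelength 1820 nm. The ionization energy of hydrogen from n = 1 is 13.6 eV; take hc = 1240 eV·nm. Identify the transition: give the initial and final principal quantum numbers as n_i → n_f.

n_i = 9, n_f = 4

The photon energy is ΔE = hc/λ = 1240 / 1820 = 0.6813 eV.
With Z = 1, ΔE = 13.60 × (1/n_f² − 1/n_i²), so 1/n_f² − 1/n_i² = 0.05010.
Trying n_f = 4 gives 1/n_i² = 0.01240, i.e. n_i ≈ 9; this pair matches.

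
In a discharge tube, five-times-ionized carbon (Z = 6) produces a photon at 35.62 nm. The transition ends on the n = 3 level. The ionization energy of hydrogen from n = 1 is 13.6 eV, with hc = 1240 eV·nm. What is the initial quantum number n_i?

n_i = 5

The photon energy is ΔE = hc/λ = 1240 / 35.62 = 34.81 eV.
With Z = 6, ΔE = 489.6 × (1/n_f² − 1/n_i²), so 1/n_f² − 1/n_i² = 0.07110.
With n_f = 3: 1/n_i² = 1/9 − 0.07110 = 0.04001, so n_i ≈ 5.00.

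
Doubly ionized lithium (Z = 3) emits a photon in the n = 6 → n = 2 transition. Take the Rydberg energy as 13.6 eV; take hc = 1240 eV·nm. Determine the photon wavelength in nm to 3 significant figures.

45.6 nm

For Z = 3 the level energies scale as Z², so the effective Rydberg energy is 13.6 × 9 = 122.4 eV.
ΔE = 122.4 × (1/2² − 1/6²) = 122.4 × 0.2222 = 27.20 eV.
λ = hc/ΔE = 1240 / 27.20 = 45.6 nm.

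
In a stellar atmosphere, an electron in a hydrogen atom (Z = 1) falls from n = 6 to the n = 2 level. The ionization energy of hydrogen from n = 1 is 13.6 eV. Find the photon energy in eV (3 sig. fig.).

E_6 = −13.60/36 = −0.3778 eV and E_2 = −13.60/4 = −3.400 eV.
The photon energy is |E_6 − E_2| = 3.02 eV.

3.02 eV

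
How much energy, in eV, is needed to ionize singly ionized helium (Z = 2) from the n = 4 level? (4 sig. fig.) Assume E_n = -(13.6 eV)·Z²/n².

3.400 eV

E_n = −13.6 Z²/n² = −54.40/n² eV for Z = 2.
E_4 = −54.40/16 = −3.400 eV, so ionization (to E = 0) requires 3.400 eV.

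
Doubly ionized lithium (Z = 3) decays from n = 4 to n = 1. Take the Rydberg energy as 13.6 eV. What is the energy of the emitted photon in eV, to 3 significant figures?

The Bohr energies scale as Z², so for Z = 3: E_n = −122.4/n² eV.
E_4 = −122.4/16 = −7.650 eV and E_1 = −122.4/1 = −122.4 eV.
The photon energy is |E_4 − E_1| = 115 eV.

115 eV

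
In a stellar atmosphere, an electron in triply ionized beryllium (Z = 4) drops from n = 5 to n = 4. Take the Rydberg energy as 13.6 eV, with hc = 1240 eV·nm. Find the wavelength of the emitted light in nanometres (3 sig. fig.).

253 nm

For Z = 4 the level energies scale as Z², so the effective Rydberg energy is 13.6 × 16 = 217.6 eV.
ΔE = 217.6 × (1/4² − 1/5²) = 217.6 × 0.02250 = 4.896 eV.
λ = hc/ΔE = 1240 / 4.896 = 253 nm.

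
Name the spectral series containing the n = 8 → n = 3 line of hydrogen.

The series is set by the lower level: n_f = 3 is the Paschen series.

Paschen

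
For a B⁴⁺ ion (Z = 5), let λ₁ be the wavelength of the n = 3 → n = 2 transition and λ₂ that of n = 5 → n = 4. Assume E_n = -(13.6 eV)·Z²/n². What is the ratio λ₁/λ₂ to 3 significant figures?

0.162

λ ∝ 1/ΔE ∝ 1/(1/n_f² − 1/n_i²), and the Z² and hc factors cancel in the ratio.
λ₁/λ₂ = (1/4² − 1/5²)/(1/2² − 1/3²) = 0.02250/0.1389 = 0.162.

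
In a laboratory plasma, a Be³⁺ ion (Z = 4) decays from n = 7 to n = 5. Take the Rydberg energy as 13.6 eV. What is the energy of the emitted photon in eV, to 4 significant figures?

4.263 eV

The Bohr energies scale as Z², so for Z = 4: E_n = −217.6/n² eV.
E_7 = −217.6/49 = −4.441 eV and E_5 = −217.6/25 = −8.704 eV.
The photon energy is |E_7 − E_5| = 4.263 eV.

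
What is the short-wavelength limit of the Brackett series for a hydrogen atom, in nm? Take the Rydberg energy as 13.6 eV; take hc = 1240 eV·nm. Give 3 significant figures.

The Brackett series has lower level n_f = 4; the series limit corresponds to n_i → ∞.
ΔE_max = 13.6 × 1 / 4² = 0.8500 eV.
λ_min = 1240 / 0.8500 = 1460 nm.

1460 nm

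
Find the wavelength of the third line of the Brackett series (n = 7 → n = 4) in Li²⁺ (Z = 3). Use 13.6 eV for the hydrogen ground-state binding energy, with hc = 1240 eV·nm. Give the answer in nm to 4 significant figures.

The Brackett series terminates on n_f = 4; the third line has n_i = 4+3 = 7.
ΔE = 122.4 × (1/4² − 1/7²) = 5.152 eV.
λ = 1240 / 5.152 = 240.7 nm.

240.7 nm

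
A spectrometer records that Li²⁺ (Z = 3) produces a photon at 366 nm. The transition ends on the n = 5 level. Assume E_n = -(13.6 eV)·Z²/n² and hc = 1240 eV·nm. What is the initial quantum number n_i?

The photon energy is ΔE = hc/λ = 1240 / 366 = 3.388 eV.
With Z = 3, ΔE = 122.4 × (1/n_f² − 1/n_i²), so 1/n_f² − 1/n_i² = 0.02768.
With n_f = 5: 1/n_i² = 1/25 − 0.02768 = 0.01232, so n_i ≈ 9.01.

n_i = 9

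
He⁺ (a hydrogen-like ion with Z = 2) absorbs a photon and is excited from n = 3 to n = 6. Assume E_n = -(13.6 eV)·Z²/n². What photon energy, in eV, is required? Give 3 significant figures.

The Bohr energies scale as Z², so for Z = 2: E_n = −54.40/n² eV.
E_6 = −54.40/36 = −1.511 eV and E_3 = −54.40/9 = −6.044 eV.
The photon energy is |E_6 − E_3| = 4.53 eV.

4.53 eV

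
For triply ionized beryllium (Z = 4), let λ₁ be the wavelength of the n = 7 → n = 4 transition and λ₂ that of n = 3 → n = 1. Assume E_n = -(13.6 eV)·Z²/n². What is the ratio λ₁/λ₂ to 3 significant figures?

λ ∝ 1/ΔE ∝ 1/(1/n_f² − 1/n_i²), and the Z² and hc factors cancel in the ratio.
λ₁/λ₂ = (1/1² − 1/3²)/(1/4² − 1/7²) = 0.8889/0.04209 = 21.1.

21.1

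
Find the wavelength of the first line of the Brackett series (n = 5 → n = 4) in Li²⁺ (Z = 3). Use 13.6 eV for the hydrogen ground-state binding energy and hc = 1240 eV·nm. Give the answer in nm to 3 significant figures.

450 nm

The Brackett series terminates on n_f = 4; the first line has n_i = 4+1 = 5.
ΔE = 122.4 × (1/4² − 1/5²) = 2.754 eV.
λ = 1240 / 2.754 = 450 nm.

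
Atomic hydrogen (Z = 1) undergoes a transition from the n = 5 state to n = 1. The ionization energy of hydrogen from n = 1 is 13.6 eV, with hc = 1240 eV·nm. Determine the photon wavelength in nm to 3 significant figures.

95.0 nm

ΔE = 13.60 × (1/1² − 1/5²) = 13.60 × 0.9600 = 13.06 eV.
λ = hc/ΔE = 1240 / 13.06 = 95.0 nm.
This line belongs to the Lyman series.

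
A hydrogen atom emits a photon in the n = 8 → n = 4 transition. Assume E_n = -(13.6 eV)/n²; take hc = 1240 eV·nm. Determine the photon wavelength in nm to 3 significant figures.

1950 nm

ΔE = 13.60 × (1/4² − 1/8²) = 13.60 × 0.04688 = 0.6375 eV.
λ = hc/ΔE = 1240 / 0.6375 = 1950 nm.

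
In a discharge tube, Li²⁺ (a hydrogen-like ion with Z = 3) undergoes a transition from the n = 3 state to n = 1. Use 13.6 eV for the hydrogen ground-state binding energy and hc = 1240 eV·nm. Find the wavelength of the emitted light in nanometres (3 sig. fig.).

For Z = 3 the level energies scale as Z², so the effective Rydberg energy is 13.6 × 9 = 122.4 eV.
ΔE = 122.4 × (1/1² − 1/3²) = 122.4 × 0.8889 = 108.8 eV.
λ = hc/ΔE = 1240 / 108.8 = 11.4 nm.

11.4 nm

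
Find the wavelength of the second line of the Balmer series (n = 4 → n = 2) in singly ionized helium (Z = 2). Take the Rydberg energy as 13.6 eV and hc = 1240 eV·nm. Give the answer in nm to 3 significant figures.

122 nm

The Balmer series terminates on n_f = 2; the second line has n_i = 2+2 = 4.
ΔE = 54.40 × (1/2² − 1/4²) = 10.20 eV.
λ = 1240 / 10.20 = 122 nm.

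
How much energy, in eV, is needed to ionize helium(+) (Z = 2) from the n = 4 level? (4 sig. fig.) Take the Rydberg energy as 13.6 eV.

E_n = −13.6 Z²/n² = −54.40/n² eV for Z = 2.
E_4 = −54.40/16 = −3.400 eV, so ionization (to E = 0) requires 3.400 eV.

3.400 eV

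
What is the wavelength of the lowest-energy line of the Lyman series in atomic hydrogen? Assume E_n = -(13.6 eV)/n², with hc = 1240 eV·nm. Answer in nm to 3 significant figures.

122 nm

The Lyman series terminates on n_f = 1; the first line has n_i = 1+1 = 2.
ΔE = 13.60 × (1/1² − 1/2²) = 10.20 eV.
λ = 1240 / 10.20 = 122 nm.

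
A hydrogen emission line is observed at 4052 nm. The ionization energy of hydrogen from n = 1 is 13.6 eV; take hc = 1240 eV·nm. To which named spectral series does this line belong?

Brackett

ΔE = 1240/4052 = 0.3060 eV.
This matches 13.6 × (1/4² − 1/5²), so n_f = 4: the Brackett series.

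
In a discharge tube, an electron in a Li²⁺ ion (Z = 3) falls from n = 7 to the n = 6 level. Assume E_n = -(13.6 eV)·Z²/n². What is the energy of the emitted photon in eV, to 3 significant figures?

The Bohr energies scale as Z², so for Z = 3: E_n = −122.4/n² eV.
E_7 = −122.4/49 = −2.498 eV and E_6 = −122.4/36 = −3.400 eV.
The photon energy is |E_7 − E_6| = 0.902 eV.

0.902 eV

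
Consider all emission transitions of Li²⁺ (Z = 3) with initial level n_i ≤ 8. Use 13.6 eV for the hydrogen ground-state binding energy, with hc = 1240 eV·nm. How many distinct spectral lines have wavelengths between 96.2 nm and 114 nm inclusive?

Enumerate all n_i → n_f pairs with 1 ≤ n_f < n_i ≤ 8 and compute λ = 1240 / [13.6·9·(1/n_f² − 1/n_i²)].
Lines falling in [96.2, 114] nm: 8→3 (106.1 nm), 7→3 (111.7 nm).

2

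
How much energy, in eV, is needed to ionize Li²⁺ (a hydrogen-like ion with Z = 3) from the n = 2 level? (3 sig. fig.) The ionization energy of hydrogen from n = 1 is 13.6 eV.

30.6 eV

E_n = −13.6 Z²/n² = −122.4/n² eV for Z = 3.
E_2 = −122.4/4 = −30.6 eV, so ionization (to E = 0) requires 30.6 eV.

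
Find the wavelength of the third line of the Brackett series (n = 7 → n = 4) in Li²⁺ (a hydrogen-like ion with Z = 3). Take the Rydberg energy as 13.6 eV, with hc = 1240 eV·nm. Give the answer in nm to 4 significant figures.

The Brackett series terminates on n_f = 4; the third line has n_i = 4+3 = 7.
ΔE = 122.4 × (1/4² − 1/7²) = 5.152 eV.
λ = 1240 / 5.152 = 240.7 nm.

240.7 nm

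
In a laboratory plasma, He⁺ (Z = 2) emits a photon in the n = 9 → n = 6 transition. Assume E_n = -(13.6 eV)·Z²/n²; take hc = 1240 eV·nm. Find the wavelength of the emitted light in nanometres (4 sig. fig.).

For Z = 2 the level energies scale as Z², so the effective Rydberg energy is 13.6 × 4 = 54.40 eV.
ΔE = 54.40 × (1/6² − 1/9²) = 54.40 × 0.01543 = 0.8395 eV.
λ = hc/ΔE = 1240 / 0.8395 = 1477 nm.

1477 nm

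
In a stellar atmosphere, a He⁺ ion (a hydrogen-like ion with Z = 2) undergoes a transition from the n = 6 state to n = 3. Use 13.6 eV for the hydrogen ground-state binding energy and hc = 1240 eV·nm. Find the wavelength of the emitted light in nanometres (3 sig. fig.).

274 nm

For Z = 2 the level energies scale as Z², so the effective Rydberg energy is 13.6 × 4 = 54.40 eV.
ΔE = 54.40 × (1/3² − 1/6²) = 54.40 × 0.08333 = 4.533 eV.
λ = hc/ΔE = 1240 / 4.533 = 274 nm.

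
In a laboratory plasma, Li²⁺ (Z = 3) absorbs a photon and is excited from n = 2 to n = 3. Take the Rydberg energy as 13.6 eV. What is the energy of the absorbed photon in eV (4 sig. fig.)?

The Bohr energies scale as Z², so for Z = 3: E_n = −122.4/n² eV.
E_3 = −122.4/9 = −13.60 eV and E_2 = −122.4/4 = −30.60 eV.
The photon energy is |E_3 − E_2| = 17.00 eV.

17.00 eV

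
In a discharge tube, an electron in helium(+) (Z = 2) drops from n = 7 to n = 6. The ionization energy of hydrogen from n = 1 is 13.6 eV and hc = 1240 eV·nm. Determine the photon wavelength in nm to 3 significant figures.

For Z = 2 the level energies scale as Z², so the effective Rydberg energy is 13.6 × 4 = 54.40 eV.
ΔE = 54.40 × (1/6² − 1/7²) = 54.40 × 0.007370 = 0.4009 eV.
λ = hc/ΔE = 1240 / 0.4009 = 3090 nm.

3090 nm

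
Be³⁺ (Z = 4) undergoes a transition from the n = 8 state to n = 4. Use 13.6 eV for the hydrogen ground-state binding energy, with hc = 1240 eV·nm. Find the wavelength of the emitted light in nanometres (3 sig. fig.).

For Z = 4 the level energies scale as Z², so the effective Rydberg energy is 13.6 × 16 = 217.6 eV.
ΔE = 217.6 × (1/4² − 1/8²) = 217.6 × 0.04688 = 10.20 eV.
λ = hc/ΔE = 1240 / 10.20 = 122 nm.

122 nm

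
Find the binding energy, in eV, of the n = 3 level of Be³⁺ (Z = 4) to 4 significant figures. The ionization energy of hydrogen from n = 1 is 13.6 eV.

E_n = −13.6 Z²/n² = −217.6/n² eV for Z = 4.
E_3 = −217.6/9 = −24.18 eV, so ionization (to E = 0) requires 24.18 eV.

24.18 eV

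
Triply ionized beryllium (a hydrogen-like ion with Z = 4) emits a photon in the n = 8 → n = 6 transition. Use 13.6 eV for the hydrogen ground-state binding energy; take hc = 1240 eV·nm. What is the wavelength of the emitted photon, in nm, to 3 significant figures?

For Z = 4 the level energies scale as Z², so the effective Rydberg energy is 13.6 × 16 = 217.6 eV.
ΔE = 217.6 × (1/6² − 1/8²) = 217.6 × 0.01215 = 2.644 eV.
λ = hc/ΔE = 1240 / 2.644 = 469 nm.

469 nm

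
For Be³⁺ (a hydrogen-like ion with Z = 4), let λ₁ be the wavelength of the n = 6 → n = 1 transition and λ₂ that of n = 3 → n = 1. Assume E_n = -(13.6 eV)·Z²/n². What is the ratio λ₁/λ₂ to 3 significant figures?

0.914

λ ∝ 1/ΔE ∝ 1/(1/n_f² − 1/n_i²), and the Z² and hc factors cancel in the ratio.
λ₁/λ₂ = (1/1² − 1/3²)/(1/1² − 1/6²) = 0.8889/0.9722 = 0.914.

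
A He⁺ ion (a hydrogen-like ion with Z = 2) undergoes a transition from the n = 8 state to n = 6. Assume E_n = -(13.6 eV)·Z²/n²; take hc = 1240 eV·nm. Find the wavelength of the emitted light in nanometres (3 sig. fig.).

For Z = 2 the level energies scale as Z², so the effective Rydberg energy is 13.6 × 4 = 54.40 eV.
ΔE = 54.40 × (1/6² − 1/8²) = 54.40 × 0.01215 = 0.6611 eV.
λ = hc/ΔE = 1240 / 0.6611 = 1880 nm.

1880 nm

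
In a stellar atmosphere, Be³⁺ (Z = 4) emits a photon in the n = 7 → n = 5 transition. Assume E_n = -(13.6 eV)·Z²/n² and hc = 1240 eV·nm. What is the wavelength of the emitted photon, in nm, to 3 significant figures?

For Z = 4 the level energies scale as Z², so the effective Rydberg energy is 13.6 × 16 = 217.6 eV.
ΔE = 217.6 × (1/5² − 1/7²) = 217.6 × 0.01959 = 4.263 eV.
λ = hc/ΔE = 1240 / 4.263 = 291 nm.

291 nm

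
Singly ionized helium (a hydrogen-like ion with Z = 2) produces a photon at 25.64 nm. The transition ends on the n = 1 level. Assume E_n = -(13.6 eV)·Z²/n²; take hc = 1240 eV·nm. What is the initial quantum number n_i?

n_i = 3

The photon energy is ΔE = hc/λ = 1240 / 25.64 = 48.36 eV.
With Z = 2, ΔE = 54.40 × (1/n_f² − 1/n_i²), so 1/n_f² − 1/n_i² = 0.8890.
With n_f = 1: 1/n_i² = 1/1 − 0.8890 = 0.1110, so n_i ≈ 3.00.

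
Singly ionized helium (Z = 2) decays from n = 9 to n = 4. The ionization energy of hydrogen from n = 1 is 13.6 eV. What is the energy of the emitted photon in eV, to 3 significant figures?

The Bohr energies scale as Z², so for Z = 2: E_n = −54.40/n² eV.
E_9 = −54.40/81 = −0.6716 eV and E_4 = −54.40/16 = −3.400 eV.
The photon energy is |E_9 − E_4| = 2.73 eV.

2.73 eV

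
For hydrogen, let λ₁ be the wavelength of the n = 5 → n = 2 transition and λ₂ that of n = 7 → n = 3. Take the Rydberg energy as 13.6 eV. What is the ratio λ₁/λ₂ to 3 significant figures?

0.432

λ ∝ 1/ΔE ∝ 1/(1/n_f² − 1/n_i²), and the Z² and hc factors cancel in the ratio.
λ₁/λ₂ = (1/3² − 1/7²)/(1/2² − 1/5²) = 0.09070/0.2100 = 0.432.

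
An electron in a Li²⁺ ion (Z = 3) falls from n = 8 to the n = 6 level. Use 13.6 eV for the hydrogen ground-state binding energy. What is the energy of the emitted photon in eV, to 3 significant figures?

The Bohr energies scale as Z², so for Z = 3: E_n = −122.4/n² eV.
E_8 = −122.4/64 = −1.913 eV and E_6 = −122.4/36 = −3.400 eV.
The photon energy is |E_8 − E_6| = 1.49 eV.

1.49 eV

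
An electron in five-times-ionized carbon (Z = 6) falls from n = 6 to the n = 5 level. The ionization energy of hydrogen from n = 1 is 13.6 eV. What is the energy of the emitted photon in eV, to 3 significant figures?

5.98 eV

The Bohr energies scale as Z², so for Z = 6: E_n = −489.6/n² eV.
E_6 = −489.6/36 = −13.60 eV and E_5 = −489.6/25 = −19.58 eV.
The photon energy is |E_6 − E_5| = 5.98 eV.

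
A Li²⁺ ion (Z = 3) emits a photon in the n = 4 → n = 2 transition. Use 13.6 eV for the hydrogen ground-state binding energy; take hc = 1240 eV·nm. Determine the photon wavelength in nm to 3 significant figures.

For Z = 3 the level energies scale as Z², so the effective Rydberg energy is 13.6 × 9 = 122.4 eV.
ΔE = 122.4 × (1/2² − 1/4²) = 122.4 × 0.1875 = 22.95 eV.
λ = hc/ΔE = 1240 / 22.95 = 54.0 nm.

54.0 nm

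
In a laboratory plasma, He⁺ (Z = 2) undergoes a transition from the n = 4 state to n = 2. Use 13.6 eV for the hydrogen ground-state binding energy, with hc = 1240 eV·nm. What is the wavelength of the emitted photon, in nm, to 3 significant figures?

For Z = 2 the level energies scale as Z², so the effective Rydberg energy is 13.6 × 4 = 54.40 eV.
ΔE = 54.40 × (1/2² − 1/4²) = 54.40 × 0.1875 = 10.20 eV.
λ = hc/ΔE = 1240 / 10.20 = 122 nm.

122 nm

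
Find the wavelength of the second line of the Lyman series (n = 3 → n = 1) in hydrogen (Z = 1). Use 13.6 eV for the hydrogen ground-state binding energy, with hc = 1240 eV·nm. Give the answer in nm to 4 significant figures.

The Lyman series terminates on n_f = 1; the second line has n_i = 1+2 = 3.
ΔE = 13.60 × (1/1² − 1/3²) = 12.09 eV.
λ = 1240 / 12.09 = 102.6 nm.

102.6 nm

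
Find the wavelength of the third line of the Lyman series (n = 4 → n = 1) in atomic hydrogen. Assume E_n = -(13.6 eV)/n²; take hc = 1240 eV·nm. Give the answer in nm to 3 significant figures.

97.3 nm

The Lyman series terminates on n_f = 1; the third line has n_i = 1+3 = 4.
ΔE = 13.60 × (1/1² − 1/4²) = 12.75 eV.
λ = 1240 / 12.75 = 97.3 nm.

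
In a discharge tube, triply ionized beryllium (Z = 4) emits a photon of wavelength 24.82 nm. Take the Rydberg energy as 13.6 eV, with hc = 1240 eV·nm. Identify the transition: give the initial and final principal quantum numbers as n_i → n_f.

n_i = 7, n_f = 2

The photon energy is ΔE = hc/λ = 1240 / 24.82 = 49.96 eV.
With Z = 4, ΔE = 217.6 × (1/n_f² − 1/n_i²), so 1/n_f² − 1/n_i² = 0.2296.
Trying n_f = 2 gives 1/n_i² = 0.02041, i.e. n_i ≈ 7; this pair matches.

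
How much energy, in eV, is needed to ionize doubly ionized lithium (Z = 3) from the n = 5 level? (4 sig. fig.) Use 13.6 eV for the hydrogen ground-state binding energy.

E_n = −13.6 Z²/n² = −122.4/n² eV for Z = 3.
E_5 = −122.4/25 = −4.896 eV, so ionization (to E = 0) requires 4.896 eV.

4.896 eV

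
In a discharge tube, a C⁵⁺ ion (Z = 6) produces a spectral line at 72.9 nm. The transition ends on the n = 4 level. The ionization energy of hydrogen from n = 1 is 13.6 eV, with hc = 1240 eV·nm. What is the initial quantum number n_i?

The photon energy is ΔE = hc/λ = 1240 / 72.9 = 17.01 eV.
With Z = 6, ΔE = 489.6 × (1/n_f² − 1/n_i²), so 1/n_f² − 1/n_i² = 0.03474.
With n_f = 4: 1/n_i² = 1/16 − 0.03474 = 0.02776, so n_i ≈ 6.00.

n_i = 6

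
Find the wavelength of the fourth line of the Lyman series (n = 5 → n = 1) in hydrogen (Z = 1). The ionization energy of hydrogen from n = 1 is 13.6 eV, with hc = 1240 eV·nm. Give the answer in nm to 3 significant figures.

The Lyman series terminates on n_f = 1; the fourth line has n_i = 1+4 = 5.
ΔE = 13.60 × (1/1² − 1/5²) = 13.06 eV.
λ = 1240 / 13.06 = 95.0 nm.

95.0 nm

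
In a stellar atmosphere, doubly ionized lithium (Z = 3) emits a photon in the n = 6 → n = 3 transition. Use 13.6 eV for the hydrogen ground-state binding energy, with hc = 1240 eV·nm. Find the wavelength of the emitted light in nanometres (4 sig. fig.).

121.6 nm

For Z = 3 the level energies scale as Z², so the effective Rydberg energy is 13.6 × 9 = 122.4 eV.
ΔE = 122.4 × (1/3² − 1/6²) = 122.4 × 0.08333 = 10.20 eV.
λ = hc/ΔE = 1240 / 10.20 = 121.6 nm.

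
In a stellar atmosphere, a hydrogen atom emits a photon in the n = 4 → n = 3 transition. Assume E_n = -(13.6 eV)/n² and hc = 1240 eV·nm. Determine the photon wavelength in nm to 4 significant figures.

ΔE = 13.60 × (1/3² − 1/4²) = 13.60 × 0.04861 = 0.6611 eV.
λ = hc/ΔE = 1240 / 0.6611 = 1876 nm.
This line belongs to the Paschen series.

1876 nm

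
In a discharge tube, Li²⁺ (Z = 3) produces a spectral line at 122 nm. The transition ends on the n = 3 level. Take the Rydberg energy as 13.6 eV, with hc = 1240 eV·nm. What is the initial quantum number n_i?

The photon energy is ΔE = hc/λ = 1240 / 122 = 10.16 eV.
With Z = 3, ΔE = 122.4 × (1/n_f² − 1/n_i²), so 1/n_f² − 1/n_i² = 0.08304.
With n_f = 3: 1/n_i² = 1/9 − 0.08304 = 0.02807, so n_i ≈ 5.97.

n_i = 6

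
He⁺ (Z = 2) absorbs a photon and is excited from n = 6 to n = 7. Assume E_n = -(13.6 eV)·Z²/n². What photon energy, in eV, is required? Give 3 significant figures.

The Bohr energies scale as Z², so for Z = 2: E_n = −54.40/n² eV.
E_7 = −54.40/49 = −1.110 eV and E_6 = −54.40/36 = −1.511 eV.
The photon energy is |E_7 − E_6| = 0.401 eV.

0.401 eV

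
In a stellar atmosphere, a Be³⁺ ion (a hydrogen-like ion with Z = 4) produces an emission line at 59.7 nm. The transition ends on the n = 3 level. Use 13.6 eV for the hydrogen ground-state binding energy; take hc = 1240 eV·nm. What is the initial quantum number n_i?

n_i = 8

The photon energy is ΔE = hc/λ = 1240 / 59.7 = 20.77 eV.
With Z = 4, ΔE = 217.6 × (1/n_f² − 1/n_i²), so 1/n_f² − 1/n_i² = 0.09545.
With n_f = 3: 1/n_i² = 1/9 − 0.09545 = 0.01566, so n_i ≈ 7.99.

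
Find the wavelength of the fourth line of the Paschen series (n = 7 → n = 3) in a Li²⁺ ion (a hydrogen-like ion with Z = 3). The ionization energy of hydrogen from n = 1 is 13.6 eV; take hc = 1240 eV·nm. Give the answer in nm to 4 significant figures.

111.7 nm

The Paschen series terminates on n_f = 3; the fourth line has n_i = 3+4 = 7.
ΔE = 122.4 × (1/3² − 1/7²) = 11.10 eV.
λ = 1240 / 11.10 = 111.7 nm.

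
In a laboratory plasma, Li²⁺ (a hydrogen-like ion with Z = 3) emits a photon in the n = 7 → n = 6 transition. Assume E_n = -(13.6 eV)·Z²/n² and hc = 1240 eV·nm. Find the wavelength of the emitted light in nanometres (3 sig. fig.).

1370 nm

For Z = 3 the level energies scale as Z², so the effective Rydberg energy is 13.6 × 9 = 122.4 eV.
ΔE = 122.4 × (1/6² − 1/7²) = 122.4 × 0.007370 = 0.9020 eV.
λ = hc/ΔE = 1240 / 0.9020 = 1370 nm.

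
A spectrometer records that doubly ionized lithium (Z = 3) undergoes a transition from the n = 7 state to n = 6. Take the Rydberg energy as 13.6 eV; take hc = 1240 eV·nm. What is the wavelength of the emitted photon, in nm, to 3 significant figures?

1370 nm

For Z = 3 the level energies scale as Z², so the effective Rydberg energy is 13.6 × 9 = 122.4 eV.
ΔE = 122.4 × (1/6² − 1/7²) = 122.4 × 0.007370 = 0.9020 eV.
λ = hc/ΔE = 1240 / 0.9020 = 1370 nm.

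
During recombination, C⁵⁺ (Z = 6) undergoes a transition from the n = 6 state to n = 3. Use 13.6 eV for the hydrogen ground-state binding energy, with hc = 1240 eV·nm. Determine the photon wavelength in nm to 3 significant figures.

For Z = 6 the level energies scale as Z², so the effective Rydberg energy is 13.6 × 36 = 489.6 eV.
ΔE = 489.6 × (1/3² − 1/6²) = 489.6 × 0.08333 = 40.80 eV.
λ = hc/ΔE = 1240 / 40.80 = 30.4 nm.

30.4 nm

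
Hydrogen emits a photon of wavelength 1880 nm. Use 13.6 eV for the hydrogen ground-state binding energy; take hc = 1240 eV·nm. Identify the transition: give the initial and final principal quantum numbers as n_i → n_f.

The photon energy is ΔE = hc/λ = 1240 / 1880 = 0.6596 eV.
With Z = 1, ΔE = 13.60 × (1/n_f² − 1/n_i²), so 1/n_f² − 1/n_i² = 0.04850.
Trying n_f = 3 gives 1/n_i² = 0.06261, i.e. n_i ≈ 4; this pair matches.

n_i = 4, n_f = 3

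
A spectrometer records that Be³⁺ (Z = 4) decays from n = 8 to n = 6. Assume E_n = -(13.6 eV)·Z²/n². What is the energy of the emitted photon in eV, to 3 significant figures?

The Bohr energies scale as Z², so for Z = 4: E_n = −217.6/n² eV.
E_8 = −217.6/64 = −3.400 eV and E_6 = −217.6/36 = −6.044 eV.
The photon energy is |E_8 − E_6| = 2.64 eV.

2.64 eV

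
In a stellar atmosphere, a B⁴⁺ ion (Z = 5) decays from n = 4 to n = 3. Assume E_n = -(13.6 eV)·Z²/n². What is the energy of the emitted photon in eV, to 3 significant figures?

16.5 eV

The Bohr energies scale as Z², so for Z = 5: E_n = −340.0/n² eV.
E_4 = −340.0/16 = −21.25 eV and E_3 = −340.0/9 = −37.78 eV.
The photon energy is |E_4 − E_3| = 16.5 eV.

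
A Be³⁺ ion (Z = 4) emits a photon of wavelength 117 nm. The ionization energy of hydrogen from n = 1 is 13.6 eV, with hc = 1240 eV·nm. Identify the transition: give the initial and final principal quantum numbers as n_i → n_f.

The photon energy is ΔE = hc/λ = 1240 / 117 = 10.60 eV.
With Z = 4, ΔE = 217.6 × (1/n_f² − 1/n_i²), so 1/n_f² − 1/n_i² = 0.04871.
Trying n_f = 3 gives 1/n_i² = 0.06241, i.e. n_i ≈ 4; this pair matches.

n_i = 4, n_f = 3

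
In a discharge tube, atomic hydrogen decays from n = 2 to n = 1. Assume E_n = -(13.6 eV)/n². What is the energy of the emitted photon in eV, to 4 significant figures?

10.20 eV

E_2 = −13.60/4 = −3.400 eV and E_1 = −13.60/1 = −13.60 eV.
The photon energy is |E_2 − E_1| = 10.20 eV.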